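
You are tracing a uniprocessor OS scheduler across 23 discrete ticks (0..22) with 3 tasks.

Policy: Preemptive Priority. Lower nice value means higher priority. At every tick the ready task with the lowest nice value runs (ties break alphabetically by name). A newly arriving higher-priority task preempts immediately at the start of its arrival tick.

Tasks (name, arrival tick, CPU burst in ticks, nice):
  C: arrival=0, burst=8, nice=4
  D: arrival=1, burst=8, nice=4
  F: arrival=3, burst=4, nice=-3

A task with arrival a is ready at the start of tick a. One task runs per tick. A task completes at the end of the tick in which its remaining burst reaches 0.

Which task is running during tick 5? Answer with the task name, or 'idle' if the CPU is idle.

t=0: ready={C} → run C
t=1: ready={C,D} → run C
t=2: ready={C,D} → run C
t=3: ready={C,D,F} → run F
t=4: ready={C,D,F} → run F
t=5: ready={C,D,F} → run F
t=6: ready={C,D,F} → run F
t=7: ready={C,D} → run C
t=8: ready={C,D} → run C
t=9: ready={C,D} → run C
t=10: ready={C,D} → run C
t=11: ready={C,D} → run C
t=12: ready={D} → run D
t=13: ready={D} → run D
t=14: ready={D} → run D
t=15: ready={D} → run D
t=16: ready={D} → run D
t=17: ready={D} → run D
t=18: ready={D} → run D
t=19: ready={D} → run D
t=20: (idle)
t=21: (idle)
t=22: (idle)

running at tick 5 = F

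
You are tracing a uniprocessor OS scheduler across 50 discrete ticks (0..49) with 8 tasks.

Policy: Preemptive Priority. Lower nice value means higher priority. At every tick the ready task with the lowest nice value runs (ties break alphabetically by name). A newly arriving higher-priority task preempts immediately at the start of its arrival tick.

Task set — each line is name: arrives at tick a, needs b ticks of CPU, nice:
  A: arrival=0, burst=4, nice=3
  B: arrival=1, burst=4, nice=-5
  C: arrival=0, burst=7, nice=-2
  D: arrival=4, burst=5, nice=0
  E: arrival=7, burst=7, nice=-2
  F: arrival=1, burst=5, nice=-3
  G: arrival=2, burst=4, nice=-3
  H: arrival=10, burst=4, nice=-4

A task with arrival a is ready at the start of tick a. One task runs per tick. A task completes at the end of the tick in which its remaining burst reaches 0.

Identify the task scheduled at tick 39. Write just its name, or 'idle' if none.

running at tick 39 = A

t=0: ready={A,C} → run C
t=1: ready={A,B,C,F} → run B
t=2: ready={A,B,C,F,G} → run B
t=3: ready={A,B,C,F,G} → run B
t=4: ready={A,B,C,D,F,G} → run B
t=5: ready={A,C,D,F,G} → run F
t=6: ready={A,C,D,F,G} → run F
t=7: ready={A,C,D,E,F,G} → run F
t=8: ready={A,C,D,E,F,G} → run F
t=9: ready={A,C,D,E,F,G} → run F
t=10: ready={A,C,D,E,G,H} → run H
t=11: ready={A,C,D,E,G,H} → run H
t=12: ready={A,C,D,E,G,H} → run H
t=13: ready={A,C,D,E,G,H} → run H
t=14: ready={A,C,D,E,G} → run G
t=15: ready={A,C,D,E,G} → run G
t=16: ready={A,C,D,E,G} → run G
t=17: ready={A,C,D,E,G} → run G
t=18: ready={A,C,D,E} → run C
t=19: ready={A,C,D,E} → run C
t=20: ready={A,C,D,E} → run C
t=21: ready={A,C,D,E} → run C
t=22: ready={A,C,D,E} → run C
t=23: ready={A,C,D,E} → run C
t=24: ready={A,D,E} → run E
t=25: ready={A,D,E} → run E
t=26: ready={A,D,E} → run E
t=27: ready={A,D,E} → run E
t=28: ready={A,D,E} → run E
t=29: ready={A,D,E} → run E
t=30: ready={A,D,E} → run E
t=31: ready={A,D} → run D
t=32: ready={A,D} → run D
t=33: ready={A,D} → run D
t=34: ready={A,D} → run D
t=35: ready={A,D} → run D
t=36: ready={A} → run A
t=37: ready={A} → run A
t=38: ready={A} → run A
t=39: ready={A} → run A
t=40: (idle)
t=41: (idle)
t=42: (idle)
t=43: (idle)
t=44: (idle)
t=45: (idle)
t=46: (idle)
t=47: (idle)
t=48: (idle)
t=49: (idle)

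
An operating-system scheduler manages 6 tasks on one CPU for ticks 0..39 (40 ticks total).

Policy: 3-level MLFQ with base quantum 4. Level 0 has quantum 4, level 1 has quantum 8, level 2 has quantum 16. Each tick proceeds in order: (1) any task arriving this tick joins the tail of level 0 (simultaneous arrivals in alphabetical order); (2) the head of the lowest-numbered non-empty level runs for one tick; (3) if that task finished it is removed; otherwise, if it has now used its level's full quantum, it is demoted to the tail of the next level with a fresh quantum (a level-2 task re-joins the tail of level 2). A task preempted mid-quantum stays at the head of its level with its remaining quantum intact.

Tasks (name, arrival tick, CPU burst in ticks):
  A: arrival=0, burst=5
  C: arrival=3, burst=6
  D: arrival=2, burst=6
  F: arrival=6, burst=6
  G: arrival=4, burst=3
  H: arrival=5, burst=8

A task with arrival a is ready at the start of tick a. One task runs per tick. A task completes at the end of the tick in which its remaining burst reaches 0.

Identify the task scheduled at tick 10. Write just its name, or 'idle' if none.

t=0: L0/L1/L2 = A/-/- → run A
t=1: L0/L1/L2 = A/-/- → run A
t=2: L0/L1/L2 = AD/-/- → run A
t=3: L0/L1/L2 = ADC/-/- → run A
t=4: L0/L1/L2 = DCG/A/- → run D
t=5: L0/L1/L2 = DCGH/A/- → run D
t=6: L0/L1/L2 = DCGHF/A/- → run D
t=7: L0/L1/L2 = DCGHF/A/- → run D
t=8: L0/L1/L2 = CGHF/AD/- → run C
t=9: L0/L1/L2 = CGHF/AD/- → run C
t=10: L0/L1/L2 = CGHF/AD/- → run C
t=11: L0/L1/L2 = CGHF/AD/- → run C
t=12: L0/L1/L2 = GHF/ADC/- → run G
t=13: L0/L1/L2 = GHF/ADC/- → run G
t=14: L0/L1/L2 = GHF/ADC/- → run G
t=15: L0/L1/L2 = HF/ADC/- → run H
t=16: L0/L1/L2 = HF/ADC/- → run H
t=17: L0/L1/L2 = HF/ADC/- → run H
t=18: L0/L1/L2 = HF/ADC/- → run H
t=19: L0/L1/L2 = F/ADCH/- → run F
t=20: L0/L1/L2 = F/ADCH/- → run F
t=21: L0/L1/L2 = F/ADCH/- → run F
t=22: L0/L1/L2 = F/ADCH/- → run F
t=23: L0/L1/L2 = -/ADCHF/- → run A
t=24: L0/L1/L2 = -/DCHF/- → run D
t=25: L0/L1/L2 = -/DCHF/- → run D
t=26: L0/L1/L2 = -/CHF/- → run C
t=27: L0/L1/L2 = -/CHF/- → run C
t=28: L0/L1/L2 = -/HF/- → run H
t=29: L0/L1/L2 = -/HF/- → run H
t=30: L0/L1/L2 = -/HF/- → run H
t=31: L0/L1/L2 = -/HF/- → run H
t=32: L0/L1/L2 = -/F/- → run F
t=33: L0/L1/L2 = -/F/- → run F
t=34: (idle)
t=35: (idle)
t=36: (idle)
t=37: (idle)
t=38: (idle)
t=39: (idle)

running at tick 10 = C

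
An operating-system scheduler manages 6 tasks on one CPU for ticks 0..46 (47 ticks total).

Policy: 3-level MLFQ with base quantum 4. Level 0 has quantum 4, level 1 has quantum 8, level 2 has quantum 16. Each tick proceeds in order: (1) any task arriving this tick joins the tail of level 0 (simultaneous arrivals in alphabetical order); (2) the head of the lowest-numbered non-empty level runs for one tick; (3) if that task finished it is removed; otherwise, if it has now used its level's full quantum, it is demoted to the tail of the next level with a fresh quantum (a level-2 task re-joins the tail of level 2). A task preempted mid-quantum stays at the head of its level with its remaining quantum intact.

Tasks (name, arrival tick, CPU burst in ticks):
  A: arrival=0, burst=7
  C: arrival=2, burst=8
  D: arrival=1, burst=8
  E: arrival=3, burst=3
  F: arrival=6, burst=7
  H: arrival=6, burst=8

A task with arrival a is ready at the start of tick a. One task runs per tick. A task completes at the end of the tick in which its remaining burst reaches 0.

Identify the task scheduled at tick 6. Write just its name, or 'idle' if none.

running at tick 6 = D

t=0: L0/L1/L2 = A/-/- → run A
t=1: L0/L1/L2 = AD/-/- → run A
t=2: L0/L1/L2 = ADC/-/- → run A
t=3: L0/L1/L2 = ADCE/-/- → run A
t=4: L0/L1/L2 = DCE/A/- → run D
t=5: L0/L1/L2 = DCE/A/- → run D
t=6: L0/L1/L2 = DCEFH/A/- → run D
t=7: L0/L1/L2 = DCEFH/A/- → run D
t=8: L0/L1/L2 = CEFH/AD/- → run C
t=9: L0/L1/L2 = CEFH/AD/- → run C
t=10: L0/L1/L2 = CEFH/AD/- → run C
t=11: L0/L1/L2 = CEFH/AD/- → run C
t=12: L0/L1/L2 = EFH/ADC/- → run E
t=13: L0/L1/L2 = EFH/ADC/- → run E
t=14: L0/L1/L2 = EFH/ADC/- → run E
t=15: L0/L1/L2 = FH/ADC/- → run F
t=16: L0/L1/L2 = FH/ADC/- → run F
t=17: L0/L1/L2 = FH/ADC/- → run F
t=18: L0/L1/L2 = FH/ADC/- → run F
t=19: L0/L1/L2 = H/ADCF/- → run H
t=20: L0/L1/L2 = H/ADCF/- → run H
t=21: L0/L1/L2 = H/ADCF/- → run H
t=22: L0/L1/L2 = H/ADCF/- → run H
t=23: L0/L1/L2 = -/ADCFH/- → run A
t=24: L0/L1/L2 = -/ADCFH/- → run A
t=25: L0/L1/L2 = -/ADCFH/- → run A
t=26: L0/L1/L2 = -/DCFH/- → run D
t=27: L0/L1/L2 = -/DCFH/- → run D
t=28: L0/L1/L2 = -/DCFH/- → run D
t=29: L0/L1/L2 = -/DCFH/- → run D
t=30: L0/L1/L2 = -/CFH/- → run C
t=31: L0/L1/L2 = -/CFH/- → run C
t=32: L0/L1/L2 = -/CFH/- → run C
t=33: L0/L1/L2 = -/CFH/- → run C
t=34: L0/L1/L2 = -/FH/- → run F
t=35: L0/L1/L2 = -/FH/- → run F
t=36: L0/L1/L2 = -/FH/- → run F
t=37: L0/L1/L2 = -/H/- → run H
t=38: L0/L1/L2 = -/H/- → run H
t=39: L0/L1/L2 = -/H/- → run H
t=40: L0/L1/L2 = -/H/- → run H
t=41: (idle)
t=42: (idle)
t=43: (idle)
t=44: (idle)
t=45: (idle)
t=46: (idle)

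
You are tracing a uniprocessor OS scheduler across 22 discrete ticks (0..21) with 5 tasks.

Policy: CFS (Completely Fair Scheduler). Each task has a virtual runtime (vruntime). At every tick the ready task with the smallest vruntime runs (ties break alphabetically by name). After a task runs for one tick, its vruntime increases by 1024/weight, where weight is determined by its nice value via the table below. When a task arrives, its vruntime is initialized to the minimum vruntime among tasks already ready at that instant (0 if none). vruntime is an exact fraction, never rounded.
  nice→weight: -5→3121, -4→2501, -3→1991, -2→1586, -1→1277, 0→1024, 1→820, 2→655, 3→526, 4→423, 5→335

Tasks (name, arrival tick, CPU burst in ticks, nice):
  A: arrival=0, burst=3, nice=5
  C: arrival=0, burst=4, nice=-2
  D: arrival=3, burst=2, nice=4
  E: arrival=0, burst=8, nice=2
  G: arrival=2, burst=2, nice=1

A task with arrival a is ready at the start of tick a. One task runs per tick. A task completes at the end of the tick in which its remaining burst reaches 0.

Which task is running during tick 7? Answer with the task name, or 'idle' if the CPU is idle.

running at tick 7 = C

t=0: vr[A=0 C=0 E=0] → run A
t=1: vr[A=1024/335 C=0 E=0] → run C
t=2: vr[A=1024/335 C=512/793 E=0 G=0] → run E
t=3: vr[A=1024/335 C=512/793 D=0 E=1024/655 G=0] → run D
t=4: vr[A=1024/335 C=512/793 D=1024/423 E=1024/655 G=0] → run G
t=5: vr[A=1024/335 C=512/793 D=1024/423 E=1024/655 G=256/205] → run C
t=6: vr[A=1024/335 C=1024/793 D=1024/423 E=1024/655 G=256/205] → run G
t=7: vr[A=1024/335 C=1024/793 D=1024/423 E=1024/655] → run C
t=8: vr[A=1024/335 C=1536/793 D=1024/423 E=1024/655] → run E
t=9: vr[A=1024/335 C=1536/793 D=1024/423 E=2048/655] → run C
t=10: vr[A=1024/335 D=1024/423 E=2048/655] → run D
t=11: vr[A=1024/335 E=2048/655] → run A
t=12: vr[A=2048/335 E=2048/655] → run E
t=13: vr[A=2048/335 E=3072/655] → run E
t=14: vr[A=2048/335 E=4096/655] → run A
t=15: vr[E=4096/655] → run E
t=16: vr[E=1024/131] → run E
t=17: vr[E=6144/655] → run E
t=18: vr[E=7168/655] → run E
t=19: (idle)
t=20: (idle)
t=21: (idle)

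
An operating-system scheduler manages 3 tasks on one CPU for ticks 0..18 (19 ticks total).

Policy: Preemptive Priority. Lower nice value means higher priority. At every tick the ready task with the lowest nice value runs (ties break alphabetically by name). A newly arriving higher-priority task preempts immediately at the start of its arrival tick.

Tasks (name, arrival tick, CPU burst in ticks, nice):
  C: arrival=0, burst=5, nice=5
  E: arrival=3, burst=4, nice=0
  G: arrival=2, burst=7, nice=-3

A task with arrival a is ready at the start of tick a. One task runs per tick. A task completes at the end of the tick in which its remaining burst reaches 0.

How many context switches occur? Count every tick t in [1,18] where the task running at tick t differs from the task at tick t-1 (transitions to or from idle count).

context switches = 4

t=0: ready={C} → run C
t=1: ready={C} → run C
t=2: ready={C,G} → run G
t=3: ready={C,E,G} → run G
t=4: ready={C,E,G} → run G
t=5: ready={C,E,G} → run G
t=6: ready={C,E,G} → run G
t=7: ready={C,E,G} → run G
t=8: ready={C,E,G} → run G
t=9: ready={C,E} → run E
t=10: ready={C,E} → run E
t=11: ready={C,E} → run E
t=12: ready={C,E} → run E
t=13: ready={C} → run C
t=14: ready={C} → run C
t=15: ready={C} → run C
t=16: (idle)
t=17: (idle)
t=18: (idle)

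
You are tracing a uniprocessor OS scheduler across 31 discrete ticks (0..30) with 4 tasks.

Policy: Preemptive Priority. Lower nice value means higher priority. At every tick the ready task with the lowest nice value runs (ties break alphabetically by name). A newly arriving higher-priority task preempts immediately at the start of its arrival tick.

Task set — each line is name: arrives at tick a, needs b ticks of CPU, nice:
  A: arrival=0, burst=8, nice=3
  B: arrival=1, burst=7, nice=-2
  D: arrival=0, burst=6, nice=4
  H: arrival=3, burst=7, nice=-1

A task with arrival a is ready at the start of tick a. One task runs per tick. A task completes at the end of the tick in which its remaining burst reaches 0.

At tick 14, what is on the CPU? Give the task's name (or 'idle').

running at tick 14 = H

t=0: ready={A,D} → run A
t=1: ready={A,B,D} → run B
t=2: ready={A,B,D} → run B
t=3: ready={A,B,D,H} → run B
t=4: ready={A,B,D,H} → run B
t=5: ready={A,B,D,H} → run B
t=6: ready={A,B,D,H} → run B
t=7: ready={A,B,D,H} → run B
t=8: ready={A,D,H} → run H
t=9: ready={A,D,H} → run H
t=10: ready={A,D,H} → run H
t=11: ready={A,D,H} → run H
t=12: ready={A,D,H} → run H
t=13: ready={A,D,H} → run H
t=14: ready={A,D,H} → run H
t=15: ready={A,D} → run A
t=16: ready={A,D} → run A
t=17: ready={A,D} → run A
t=18: ready={A,D} → run A
t=19: ready={A,D} → run A
t=20: ready={A,D} → run A
t=21: ready={A,D} → run A
t=22: ready={D} → run D
t=23: ready={D} → run D
t=24: ready={D} → run D
t=25: ready={D} → run D
t=26: ready={D} → run D
t=27: ready={D} → run D
t=28: (idle)
t=29: (idle)
t=30: (idle)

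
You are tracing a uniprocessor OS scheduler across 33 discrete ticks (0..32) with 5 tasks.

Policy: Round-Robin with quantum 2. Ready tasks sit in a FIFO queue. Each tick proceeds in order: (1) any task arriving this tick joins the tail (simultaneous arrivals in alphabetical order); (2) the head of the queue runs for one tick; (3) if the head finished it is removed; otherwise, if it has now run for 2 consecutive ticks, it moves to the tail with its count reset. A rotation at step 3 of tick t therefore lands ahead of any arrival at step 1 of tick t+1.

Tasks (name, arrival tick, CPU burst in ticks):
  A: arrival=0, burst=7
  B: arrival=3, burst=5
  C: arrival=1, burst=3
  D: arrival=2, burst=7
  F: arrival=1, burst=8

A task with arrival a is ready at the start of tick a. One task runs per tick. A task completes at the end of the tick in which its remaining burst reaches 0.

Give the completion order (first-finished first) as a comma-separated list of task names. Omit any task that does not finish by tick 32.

completion order = C, A, B, F, D

t=0: queue=[A] q_used=0 → run A
t=1: queue=[A,C,F] q_used=1 → run A
t=2: queue=[C,F,A,D] q_used=0 → run C
t=3: queue=[C,F,A,D,B] q_used=1 → run C
t=4: queue=[F,A,D,B,C] q_used=0 → run F
t=5: queue=[F,A,D,B,C] q_used=1 → run F
t=6: queue=[A,D,B,C,F] q_used=0 → run A
t=7: queue=[A,D,B,C,F] q_used=1 → run A
t=8: queue=[D,B,C,F,A] q_used=0 → run D
t=9: queue=[D,B,C,F,A] q_used=1 → run D
t=10: queue=[B,C,F,A,D] q_used=0 → run B
t=11: queue=[B,C,F,A,D] q_used=1 → run B
t=12: queue=[C,F,A,D,B] q_used=0 → run C
t=13: queue=[F,A,D,B] q_used=0 → run F
t=14: queue=[F,A,D,B] q_used=1 → run F
t=15: queue=[A,D,B,F] q_used=0 → run A
t=16: queue=[A,D,B,F] q_used=1 → run A
t=17: queue=[D,B,F,A] q_used=0 → run D
t=18: queue=[D,B,F,A] q_used=1 → run D
t=19: queue=[B,F,A,D] q_used=0 → run B
t=20: queue=[B,F,A,D] q_used=1 → run B
t=21: queue=[F,A,D,B] q_used=0 → run F
t=22: queue=[F,A,D,B] q_used=1 → run F
t=23: queue=[A,D,B,F] q_used=0 → run A
t=24: queue=[D,B,F] q_used=0 → run D
t=25: queue=[D,B,F] q_used=1 → run D
t=26: queue=[B,F,D] q_used=0 → run B
t=27: queue=[F,D] q_used=0 → run F
t=28: queue=[F,D] q_used=1 → run F
t=29: queue=[D] q_used=0 → run D
t=30: (idle)
t=31: (idle)
t=32: (idle)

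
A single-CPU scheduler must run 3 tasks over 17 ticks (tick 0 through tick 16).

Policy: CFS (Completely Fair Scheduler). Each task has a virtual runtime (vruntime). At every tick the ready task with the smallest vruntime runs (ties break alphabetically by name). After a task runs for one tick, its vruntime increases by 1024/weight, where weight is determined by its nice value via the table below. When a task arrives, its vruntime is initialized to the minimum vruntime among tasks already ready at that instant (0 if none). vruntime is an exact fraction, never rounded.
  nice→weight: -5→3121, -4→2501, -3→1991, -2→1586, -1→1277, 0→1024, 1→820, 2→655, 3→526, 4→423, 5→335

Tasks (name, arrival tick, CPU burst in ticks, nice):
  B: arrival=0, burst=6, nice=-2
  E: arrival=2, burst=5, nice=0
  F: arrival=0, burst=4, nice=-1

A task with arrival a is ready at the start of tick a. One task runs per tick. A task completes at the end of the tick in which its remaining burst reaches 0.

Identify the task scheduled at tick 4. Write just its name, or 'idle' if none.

t=0: vr[B=0 F=0] → run B
t=1: vr[B=512/793 F=0] → run F
t=2: vr[B=512/793 E=512/793 F=1024/1277] → run B
t=3: vr[B=1024/793 E=512/793 F=1024/1277] → run E
t=4: vr[B=1024/793 E=1305/793 F=1024/1277] → run F
t=5: vr[B=1024/793 E=1305/793 F=2048/1277] → run B
t=6: vr[B=1536/793 E=1305/793 F=2048/1277] → run F
t=7: vr[B=1536/793 E=1305/793 F=3072/1277] → run E
t=8: vr[B=1536/793 E=2098/793 F=3072/1277] → run B
t=9: vr[B=2048/793 E=2098/793 F=3072/1277] → run F
t=10: vr[B=2048/793 E=2098/793] → run B
t=11: vr[B=2560/793 E=2098/793] → run E
t=12: vr[B=2560/793 E=2891/793] → run B
t=13: vr[E=2891/793] → run E
t=14: vr[E=3684/793] → run E
t=15: (idle)
t=16: (idle)

running at tick 4 = F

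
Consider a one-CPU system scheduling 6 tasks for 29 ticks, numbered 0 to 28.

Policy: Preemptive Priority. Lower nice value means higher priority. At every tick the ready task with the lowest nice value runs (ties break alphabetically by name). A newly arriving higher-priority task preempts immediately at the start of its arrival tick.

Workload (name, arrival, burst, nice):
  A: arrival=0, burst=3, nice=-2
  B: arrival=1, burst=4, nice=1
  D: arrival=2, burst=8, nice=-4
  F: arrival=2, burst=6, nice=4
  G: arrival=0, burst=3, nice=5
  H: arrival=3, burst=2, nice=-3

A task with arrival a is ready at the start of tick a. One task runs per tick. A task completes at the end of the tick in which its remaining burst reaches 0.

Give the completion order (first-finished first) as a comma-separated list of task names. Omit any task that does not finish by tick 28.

t=0: ready={A,G} → run A
t=1: ready={A,B,G} → run A
t=2: ready={A,B,D,F,G} → run D
t=3: ready={A,B,D,F,G,H} → run D
t=4: ready={A,B,D,F,G,H} → run D
t=5: ready={A,B,D,F,G,H} → run D
t=6: ready={A,B,D,F,G,H} → run D
t=7: ready={A,B,D,F,G,H} → run D
t=8: ready={A,B,D,F,G,H} → run D
t=9: ready={A,B,D,F,G,H} → run D
t=10: ready={A,B,F,G,H} → run H
t=11: ready={A,B,F,G,H} → run H
t=12: ready={A,B,F,G} → run A
t=13: ready={B,F,G} → run B
t=14: ready={B,F,G} → run B
t=15: ready={B,F,G} → run B
t=16: ready={B,F,G} → run B
t=17: ready={F,G} → run F
t=18: ready={F,G} → run F
t=19: ready={F,G} → run F
t=20: ready={F,G} → run F
t=21: ready={F,G} → run F
t=22: ready={F,G} → run F
t=23: ready={G} → run G
t=24: ready={G} → run G
t=25: ready={G} → run G
t=26: (idle)
t=27: (idle)
t=28: (idle)

completion order = D, H, A, B, F, G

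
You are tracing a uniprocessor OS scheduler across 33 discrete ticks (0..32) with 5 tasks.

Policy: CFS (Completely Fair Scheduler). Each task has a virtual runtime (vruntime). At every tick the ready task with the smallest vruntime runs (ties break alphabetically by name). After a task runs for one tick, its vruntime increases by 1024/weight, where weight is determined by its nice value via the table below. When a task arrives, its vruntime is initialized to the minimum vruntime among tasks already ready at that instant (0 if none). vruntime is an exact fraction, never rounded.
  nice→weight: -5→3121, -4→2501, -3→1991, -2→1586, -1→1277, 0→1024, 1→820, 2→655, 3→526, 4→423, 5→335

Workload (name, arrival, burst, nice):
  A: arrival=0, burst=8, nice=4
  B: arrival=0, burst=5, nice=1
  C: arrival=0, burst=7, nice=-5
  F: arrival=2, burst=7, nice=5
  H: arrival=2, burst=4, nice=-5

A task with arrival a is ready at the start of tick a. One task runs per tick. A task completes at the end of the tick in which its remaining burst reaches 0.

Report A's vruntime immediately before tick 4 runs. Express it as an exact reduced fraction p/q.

vruntime(A, start of tick 4) = 1024/423

t=0: vr[A=0 B=0 C=0] → run A
t=1: vr[A=1024/423 B=0 C=0] → run B
t=2: vr[A=1024/423 B=256/205 C=0 F=0 H=0] → run C
t=3: vr[A=1024/423 B=256/205 C=1024/3121 F=0 H=0] → run F
t=4: vr[A=1024/423 B=256/205 C=1024/3121 F=1024/335 H=0] → run H
t=5: vr[A=1024/423 B=256/205 C=1024/3121 F=1024/335 H=1024/3121] → run C
t=6: vr[A=1024/423 B=256/205 C=2048/3121 F=1024/335 H=1024/3121] → run H
t=7: vr[A=1024/423 B=256/205 C=2048/3121 F=1024/335 H=2048/3121] → run C
t=8: vr[A=1024/423 B=256/205 C=3072/3121 F=1024/335 H=2048/3121] → run H
t=9: vr[A=1024/423 B=256/205 C=3072/3121 F=1024/335 H=3072/3121] → run C
t=10: vr[A=1024/423 B=256/205 C=4096/3121 F=1024/335 H=3072/3121] → run H
t=11: vr[A=1024/423 B=256/205 C=4096/3121 F=1024/335] → run B
t=12: vr[A=1024/423 B=512/205 C=4096/3121 F=1024/335] → run C
t=13: vr[A=1024/423 B=512/205 C=5120/3121 F=1024/335] → run C
t=14: vr[A=1024/423 B=512/205 C=6144/3121 F=1024/335] → run C
t=15: vr[A=1024/423 B=512/205 F=1024/335] → run A
t=16: vr[A=2048/423 B=512/205 F=1024/335] → run B
t=17: vr[A=2048/423 B=768/205 F=1024/335] → run F
t=18: vr[A=2048/423 B=768/205 F=2048/335] → run B
t=19: vr[A=2048/423 B=1024/205 F=2048/335] → run A
t=20: vr[A=1024/141 B=1024/205 F=2048/335] → run B
t=21: vr[A=1024/141 F=2048/335] → run F
t=22: vr[A=1024/141 F=3072/335] → run A
t=23: vr[A=4096/423 F=3072/335] → run F
t=24: vr[A=4096/423 F=4096/335] → run A
t=25: vr[A=5120/423 F=4096/335] → run A
t=26: vr[A=2048/141 F=4096/335] → run F
t=27: vr[A=2048/141 F=1024/67] → run A
t=28: vr[A=7168/423 F=1024/67] → run F
t=29: vr[A=7168/423 F=6144/335] → run A
t=30: vr[F=6144/335] → run F
t=31: (idle)
t=32: (idle)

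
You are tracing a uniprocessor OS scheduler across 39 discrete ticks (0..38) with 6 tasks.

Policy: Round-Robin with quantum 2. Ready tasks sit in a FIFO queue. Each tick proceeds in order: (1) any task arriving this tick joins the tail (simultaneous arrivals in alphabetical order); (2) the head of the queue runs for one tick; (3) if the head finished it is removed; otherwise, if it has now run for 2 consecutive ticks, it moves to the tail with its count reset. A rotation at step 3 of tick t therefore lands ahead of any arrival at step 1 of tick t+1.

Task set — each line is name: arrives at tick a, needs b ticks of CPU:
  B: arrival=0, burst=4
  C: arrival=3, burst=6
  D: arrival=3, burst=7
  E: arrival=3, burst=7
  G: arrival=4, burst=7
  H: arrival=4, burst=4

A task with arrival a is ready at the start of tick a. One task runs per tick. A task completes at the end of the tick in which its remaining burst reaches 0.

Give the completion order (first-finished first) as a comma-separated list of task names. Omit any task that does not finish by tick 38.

completion order = B, H, C, D, E, G

t=0: queue=[B] q_used=0 → run B
t=1: queue=[B] q_used=1 → run B
t=2: queue=[B] q_used=0 → run B
t=3: queue=[B,C,D,E] q_used=1 → run B
t=4: queue=[C,D,E,G,H] q_used=0 → run C
t=5: queue=[C,D,E,G,H] q_used=1 → run C
t=6: queue=[D,E,G,H,C] q_used=0 → run D
t=7: queue=[D,E,G,H,C] q_used=1 → run D
t=8: queue=[E,G,H,C,D] q_used=0 → run E
t=9: queue=[E,G,H,C,D] q_used=1 → run E
t=10: queue=[G,H,C,D,E] q_used=0 → run G
t=11: queue=[G,H,C,D,E] q_used=1 → run G
t=12: queue=[H,C,D,E,G] q_used=0 → run H
t=13: queue=[H,C,D,E,G] q_used=1 → run H
t=14: queue=[C,D,E,G,H] q_used=0 → run C
t=15: queue=[C,D,E,G,H] q_used=1 → run C
t=16: queue=[D,E,G,H,C] q_used=0 → run D
t=17: queue=[D,E,G,H,C] q_used=1 → run D
t=18: queue=[E,G,H,C,D] q_used=0 → run E
t=19: queue=[E,G,H,C,D] q_used=1 → run E
t=20: queue=[G,H,C,D,E] q_used=0 → run G
t=21: queue=[G,H,C,D,E] q_used=1 → run G
t=22: queue=[H,C,D,E,G] q_used=0 → run H
t=23: queue=[H,C,D,E,G] q_used=1 → run H
t=24: queue=[C,D,E,G] q_used=0 → run C
t=25: queue=[C,D,E,G] q_used=1 → run C
t=26: queue=[D,E,G] q_used=0 → run D
t=27: queue=[D,E,G] q_used=1 → run D
t=28: queue=[E,G,D] q_used=0 → run E
t=29: queue=[E,G,D] q_used=1 → run E
t=30: queue=[G,D,E] q_used=0 → run G
t=31: queue=[G,D,E] q_used=1 → run G
t=32: queue=[D,E,G] q_used=0 → run D
t=33: queue=[E,G] q_used=0 → run E
t=34: queue=[G] q_used=0 → run G
t=35: (idle)
t=36: (idle)
t=37: (idle)
t=38: (idle)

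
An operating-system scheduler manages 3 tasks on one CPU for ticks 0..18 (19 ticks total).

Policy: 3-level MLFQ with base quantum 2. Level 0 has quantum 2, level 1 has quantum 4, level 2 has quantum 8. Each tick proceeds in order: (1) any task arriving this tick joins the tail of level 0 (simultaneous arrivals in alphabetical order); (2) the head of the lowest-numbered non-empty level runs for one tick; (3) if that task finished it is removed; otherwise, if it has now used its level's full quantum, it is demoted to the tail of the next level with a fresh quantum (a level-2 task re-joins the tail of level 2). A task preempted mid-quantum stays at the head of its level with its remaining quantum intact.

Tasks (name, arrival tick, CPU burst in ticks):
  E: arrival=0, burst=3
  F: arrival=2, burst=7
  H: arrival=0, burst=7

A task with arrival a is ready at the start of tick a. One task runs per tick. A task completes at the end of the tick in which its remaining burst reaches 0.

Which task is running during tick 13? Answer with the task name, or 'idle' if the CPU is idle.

running at tick 13 = F

t=0: L0/L1/L2 = EH/-/- → run E
t=1: L0/L1/L2 = EH/-/- → run E
t=2: L0/L1/L2 = HF/E/- → run H
t=3: L0/L1/L2 = HF/E/- → run H
t=4: L0/L1/L2 = F/EH/- → run F
t=5: L0/L1/L2 = F/EH/- → run F
t=6: L0/L1/L2 = -/EHF/- → run E
t=7: L0/L1/L2 = -/HF/- → run H
t=8: L0/L1/L2 = -/HF/- → run H
t=9: L0/L1/L2 = -/HF/- → run H
t=10: L0/L1/L2 = -/HF/- → run H
t=11: L0/L1/L2 = -/F/H → run F
t=12: L0/L1/L2 = -/F/H → run F
t=13: L0/L1/L2 = -/F/H → run F
t=14: L0/L1/L2 = -/F/H → run F
t=15: L0/L1/L2 = -/-/HF → run H
t=16: L0/L1/L2 = -/-/F → run F
t=17: (idle)
t=18: (idle)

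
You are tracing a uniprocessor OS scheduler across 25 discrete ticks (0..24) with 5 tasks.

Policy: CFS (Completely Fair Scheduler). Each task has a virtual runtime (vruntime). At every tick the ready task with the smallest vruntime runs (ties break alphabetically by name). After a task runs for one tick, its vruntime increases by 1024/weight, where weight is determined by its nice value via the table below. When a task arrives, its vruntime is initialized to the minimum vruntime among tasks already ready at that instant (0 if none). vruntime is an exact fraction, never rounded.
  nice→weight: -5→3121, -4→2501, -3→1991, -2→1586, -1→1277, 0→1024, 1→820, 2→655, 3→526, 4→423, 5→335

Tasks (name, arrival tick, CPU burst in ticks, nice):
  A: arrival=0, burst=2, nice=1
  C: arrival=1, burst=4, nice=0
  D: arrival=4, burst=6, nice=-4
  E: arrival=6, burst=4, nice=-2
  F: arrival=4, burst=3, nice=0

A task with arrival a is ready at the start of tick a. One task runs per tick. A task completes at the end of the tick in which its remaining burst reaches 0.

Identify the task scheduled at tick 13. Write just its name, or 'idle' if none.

t=0: vr[A=0] → run A
t=1: vr[A=256/205 C=256/205] → run A
t=2: vr[C=256/205] → run C
t=3: vr[C=461/205] → run C
t=4: vr[C=666/205 D=666/205 F=666/205] → run C
t=5: vr[C=871/205 D=666/205 F=666/205] → run D
t=6: vr[C=871/205 D=45746/12505 E=666/205 F=666/205] → run E
t=7: vr[C=871/205 D=45746/12505 E=633098/162565 F=666/205] → run F
t=8: vr[C=871/205 D=45746/12505 E=633098/162565 F=871/205] → run D
t=9: vr[C=871/205 D=50866/12505 E=633098/162565 F=871/205] → run E
t=10: vr[C=871/205 D=50866/12505 E=738058/162565 F=871/205] → run D
t=11: vr[C=871/205 D=55986/12505 E=738058/162565 F=871/205] → run C
t=12: vr[D=55986/12505 E=738058/162565 F=871/205] → run F
t=13: vr[D=55986/12505 E=738058/162565 F=1076/205] → run D
t=14: vr[D=61106/12505 E=738058/162565 F=1076/205] → run E
t=15: vr[D=61106/12505 E=843018/162565 F=1076/205] → run D
t=16: vr[D=66226/12505 E=843018/162565 F=1076/205] → run E
t=17: vr[D=66226/12505 F=1076/205] → run F
t=18: vr[D=66226/12505] → run D
t=19: (idle)
t=20: (idle)
t=21: (idle)
t=22: (idle)
t=23: (idle)
t=24: (idle)

running at tick 13 = D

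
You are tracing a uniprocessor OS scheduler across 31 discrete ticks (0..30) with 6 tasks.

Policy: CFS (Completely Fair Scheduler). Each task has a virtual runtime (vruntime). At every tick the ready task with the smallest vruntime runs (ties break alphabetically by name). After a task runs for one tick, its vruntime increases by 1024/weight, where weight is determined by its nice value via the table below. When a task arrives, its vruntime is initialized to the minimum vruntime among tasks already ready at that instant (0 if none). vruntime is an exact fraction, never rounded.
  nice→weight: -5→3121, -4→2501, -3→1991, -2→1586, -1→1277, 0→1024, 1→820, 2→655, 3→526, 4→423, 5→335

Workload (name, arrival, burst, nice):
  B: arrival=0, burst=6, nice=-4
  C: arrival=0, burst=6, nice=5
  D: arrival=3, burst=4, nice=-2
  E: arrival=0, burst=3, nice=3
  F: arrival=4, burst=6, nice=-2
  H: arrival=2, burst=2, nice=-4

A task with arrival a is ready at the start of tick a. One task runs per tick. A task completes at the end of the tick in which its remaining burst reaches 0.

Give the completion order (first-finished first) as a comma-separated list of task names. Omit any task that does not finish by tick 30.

completion order = H, D, B, F, E, C

t=0: vr[B=0 C=0 E=0] → run B
t=1: vr[B=1024/2501 C=0 E=0] → run C
t=2: vr[B=1024/2501 C=1024/335 E=0 H=0] → run E
t=3: vr[B=1024/2501 C=1024/335 D=0 E=512/263 H=0] → run D
t=4: vr[B=1024/2501 C=1024/335 D=512/793 E=512/263 F=0 H=0] → run F
t=5: vr[B=1024/2501 C=1024/335 D=512/793 E=512/263 F=512/793 H=0] → run H
t=6: vr[B=1024/2501 C=1024/335 D=512/793 E=512/263 F=512/793 H=1024/2501] → run B
t=7: vr[B=2048/2501 C=1024/335 D=512/793 E=512/263 F=512/793 H=1024/2501] → run H
t=8: vr[B=2048/2501 C=1024/335 D=512/793 E=512/263 F=512/793] → run D
t=9: vr[B=2048/2501 C=1024/335 D=1024/793 E=512/263 F=512/793] → run F
t=10: vr[B=2048/2501 C=1024/335 D=1024/793 E=512/263 F=1024/793] → run B
t=11: vr[B=3072/2501 C=1024/335 D=1024/793 E=512/263 F=1024/793] → run B
t=12: vr[B=4096/2501 C=1024/335 D=1024/793 E=512/263 F=1024/793] → run D
t=13: vr[B=4096/2501 C=1024/335 D=1536/793 E=512/263 F=1024/793] → run F
t=14: vr[B=4096/2501 C=1024/335 D=1536/793 E=512/263 F=1536/793] → run B
t=15: vr[B=5120/2501 C=1024/335 D=1536/793 E=512/263 F=1536/793] → run D
t=16: vr[B=5120/2501 C=1024/335 E=512/263 F=1536/793] → run F
t=17: vr[B=5120/2501 C=1024/335 E=512/263 F=2048/793] → run E
t=18: vr[B=5120/2501 C=1024/335 E=1024/263 F=2048/793] → run B
t=19: vr[C=1024/335 E=1024/263 F=2048/793] → run F
t=20: vr[C=1024/335 E=1024/263 F=2560/793] → run C
t=21: vr[C=2048/335 E=1024/263 F=2560/793] → run F
t=22: vr[C=2048/335 E=1024/263] → run E
t=23: vr[C=2048/335] → run C
t=24: vr[C=3072/335] → run C
t=25: vr[C=4096/335] → run C
t=26: vr[C=1024/67] → run C
t=27: (idle)
t=28: (idle)
t=29: (idle)
t=30: (idle)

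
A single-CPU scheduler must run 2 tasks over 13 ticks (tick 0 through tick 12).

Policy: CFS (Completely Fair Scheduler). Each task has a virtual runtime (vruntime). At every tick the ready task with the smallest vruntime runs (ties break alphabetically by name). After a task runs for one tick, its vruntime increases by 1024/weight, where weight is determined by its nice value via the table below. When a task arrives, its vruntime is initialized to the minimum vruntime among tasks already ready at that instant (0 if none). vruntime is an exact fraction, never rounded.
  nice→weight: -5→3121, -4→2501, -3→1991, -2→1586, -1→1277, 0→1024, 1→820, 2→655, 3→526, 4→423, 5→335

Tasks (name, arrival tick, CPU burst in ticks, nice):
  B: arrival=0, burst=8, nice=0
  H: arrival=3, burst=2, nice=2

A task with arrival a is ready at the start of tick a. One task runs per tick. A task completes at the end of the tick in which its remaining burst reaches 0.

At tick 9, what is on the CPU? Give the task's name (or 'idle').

running at tick 9 = B

t=0: vr[B=0] → run B
t=1: vr[B=1] → run B
t=2: vr[B=2] → run B
t=3: vr[B=3 H=3] → run B
t=4: vr[B=4 H=3] → run H
t=5: vr[B=4 H=2989/655] → run B
t=6: vr[B=5 H=2989/655] → run H
t=7: vr[B=5] → run B
t=8: vr[B=6] → run B
t=9: vr[B=7] → run B
t=10: (idle)
t=11: (idle)
t=12: (idle)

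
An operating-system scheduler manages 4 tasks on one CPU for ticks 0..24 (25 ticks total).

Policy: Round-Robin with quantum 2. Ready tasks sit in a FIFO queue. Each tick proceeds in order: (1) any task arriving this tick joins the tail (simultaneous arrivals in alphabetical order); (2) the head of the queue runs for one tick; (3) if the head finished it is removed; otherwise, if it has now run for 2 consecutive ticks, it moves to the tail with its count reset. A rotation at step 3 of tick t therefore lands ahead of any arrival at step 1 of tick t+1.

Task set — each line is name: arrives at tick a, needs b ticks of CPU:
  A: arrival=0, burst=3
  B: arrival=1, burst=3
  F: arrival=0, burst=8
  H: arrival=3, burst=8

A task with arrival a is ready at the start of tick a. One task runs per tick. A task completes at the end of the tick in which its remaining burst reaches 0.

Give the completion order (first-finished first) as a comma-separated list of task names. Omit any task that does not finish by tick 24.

completion order = A, B, F, H

t=0: queue=[A,F] q_used=0 → run A
t=1: queue=[A,F,B] q_used=1 → run A
t=2: queue=[F,B,A] q_used=0 → run F
t=3: queue=[F,B,A,H] q_used=1 → run F
t=4: queue=[B,A,H,F] q_used=0 → run B
t=5: queue=[B,A,H,F] q_used=1 → run B
t=6: queue=[A,H,F,B] q_used=0 → run A
t=7: queue=[H,F,B] q_used=0 → run H
t=8: queue=[H,F,B] q_used=1 → run H
t=9: queue=[F,B,H] q_used=0 → run F
t=10: queue=[F,B,H] q_used=1 → run F
t=11: queue=[B,H,F] q_used=0 → run B
t=12: queue=[H,F] q_used=0 → run H
t=13: queue=[H,F] q_used=1 → run H
t=14: queue=[F,H] q_used=0 → run F
t=15: queue=[F,H] q_used=1 → run F
t=16: queue=[H,F] q_used=0 → run H
t=17: queue=[H,F] q_used=1 → run H
t=18: queue=[F,H] q_used=0 → run F
t=19: queue=[F,H] q_used=1 → run F
t=20: queue=[H] q_used=0 → run H
t=21: queue=[H] q_used=1 → run H
t=22: (idle)
t=23: (idle)
t=24: (idle)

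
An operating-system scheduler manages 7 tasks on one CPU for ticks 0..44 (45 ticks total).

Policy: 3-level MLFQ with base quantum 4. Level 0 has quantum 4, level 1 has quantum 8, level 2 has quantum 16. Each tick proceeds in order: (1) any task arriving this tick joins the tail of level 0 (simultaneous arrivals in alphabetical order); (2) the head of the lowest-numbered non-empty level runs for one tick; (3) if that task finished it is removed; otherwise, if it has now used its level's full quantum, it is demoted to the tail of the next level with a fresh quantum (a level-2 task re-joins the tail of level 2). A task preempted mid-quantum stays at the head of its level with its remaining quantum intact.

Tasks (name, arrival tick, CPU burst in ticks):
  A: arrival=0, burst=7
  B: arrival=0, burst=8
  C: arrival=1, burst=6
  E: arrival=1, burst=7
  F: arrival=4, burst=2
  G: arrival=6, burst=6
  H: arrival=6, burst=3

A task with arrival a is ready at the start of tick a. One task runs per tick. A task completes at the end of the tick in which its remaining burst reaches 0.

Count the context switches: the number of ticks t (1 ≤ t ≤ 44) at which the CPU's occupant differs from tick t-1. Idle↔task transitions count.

t=0: L0/L1/L2 = AB/-/- → run A
t=1: L0/L1/L2 = ABCE/-/- → run A
t=2: L0/L1/L2 = ABCE/-/- → run A
t=3: L0/L1/L2 = ABCE/-/- → run A
t=4: L0/L1/L2 = BCEF/A/- → run B
t=5: L0/L1/L2 = BCEF/A/- → run B
t=6: L0/L1/L2 = BCEFGH/A/- → run B
t=7: L0/L1/L2 = BCEFGH/A/- → run B
t=8: L0/L1/L2 = CEFGH/AB/- → run C
t=9: L0/L1/L2 = CEFGH/AB/- → run C
t=10: L0/L1/L2 = CEFGH/AB/- → run C
t=11: L0/L1/L2 = CEFGH/AB/- → run C
t=12: L0/L1/L2 = EFGH/ABC/- → run E
t=13: L0/L1/L2 = EFGH/ABC/- → run E
t=14: L0/L1/L2 = EFGH/ABC/- → run E
t=15: L0/L1/L2 = EFGH/ABC/- → run E
t=16: L0/L1/L2 = FGH/ABCE/- → run F
t=17: L0/L1/L2 = FGH/ABCE/- → run F
t=18: L0/L1/L2 = GH/ABCE/- → run G
t=19: L0/L1/L2 = GH/ABCE/- → run G
t=20: L0/L1/L2 = GH/ABCE/- → run G
t=21: L0/L1/L2 = GH/ABCE/- → run G
t=22: L0/L1/L2 = H/ABCEG/- → run H
t=23: L0/L1/L2 = H/ABCEG/- → run H
t=24: L0/L1/L2 = H/ABCEG/- → run H
t=25: L0/L1/L2 = -/ABCEG/- → run A
t=26: L0/L1/L2 = -/ABCEG/- → run A
t=27: L0/L1/L2 = -/ABCEG/- → run A
t=28: L0/L1/L2 = -/BCEG/- → run B
t=29: L0/L1/L2 = -/BCEG/- → run B
t=30: L0/L1/L2 = -/BCEG/- → run B
t=31: L0/L1/L2 = -/BCEG/- → run B
t=32: L0/L1/L2 = -/CEG/- → run C
t=33: L0/L1/L2 = -/CEG/- → run C
t=34: L0/L1/L2 = -/EG/- → run E
t=35: L0/L1/L2 = -/EG/- → run E
t=36: L0/L1/L2 = -/EG/- → run E
t=37: L0/L1/L2 = -/G/- → run G
t=38: L0/L1/L2 = -/G/- → run G
t=39: (idle)
t=40: (idle)
t=41: (idle)
t=42: (idle)
t=43: (idle)
t=44: (idle)

context switches = 12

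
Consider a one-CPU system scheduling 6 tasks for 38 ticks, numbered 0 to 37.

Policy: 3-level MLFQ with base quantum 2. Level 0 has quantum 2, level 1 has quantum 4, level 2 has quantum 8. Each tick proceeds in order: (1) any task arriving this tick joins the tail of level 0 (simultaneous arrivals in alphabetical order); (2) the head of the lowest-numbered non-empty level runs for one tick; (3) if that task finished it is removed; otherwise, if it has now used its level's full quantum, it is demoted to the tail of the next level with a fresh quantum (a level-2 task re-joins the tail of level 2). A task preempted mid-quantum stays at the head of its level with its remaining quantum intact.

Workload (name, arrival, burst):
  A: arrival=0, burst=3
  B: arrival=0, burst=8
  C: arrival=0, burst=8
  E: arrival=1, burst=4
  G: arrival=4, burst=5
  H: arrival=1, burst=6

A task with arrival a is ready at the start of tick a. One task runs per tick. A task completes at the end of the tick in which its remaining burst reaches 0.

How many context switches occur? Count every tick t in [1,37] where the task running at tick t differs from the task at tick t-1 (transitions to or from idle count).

context switches = 14

t=0: L0/L1/L2 = ABC/-/- → run A
t=1: L0/L1/L2 = ABCEH/-/- → run A
t=2: L0/L1/L2 = BCEH/A/- → run B
t=3: L0/L1/L2 = BCEH/A/- → run B
t=4: L0/L1/L2 = CEHG/AB/- → run C
t=5: L0/L1/L2 = CEHG/AB/- → run C
t=6: L0/L1/L2 = EHG/ABC/- → run E
t=7: L0/L1/L2 = EHG/ABC/- → run E
t=8: L0/L1/L2 = HG/ABCE/- → run H
t=9: L0/L1/L2 = HG/ABCE/- → run H
t=10: L0/L1/L2 = G/ABCEH/- → run G
t=11: L0/L1/L2 = G/ABCEH/- → run G
t=12: L0/L1/L2 = -/ABCEHG/- → run A
t=13: L0/L1/L2 = -/BCEHG/- → run B
t=14: L0/L1/L2 = -/BCEHG/- → run B
t=15: L0/L1/L2 = -/BCEHG/- → run B
t=16: L0/L1/L2 = -/BCEHG/- → run B
t=17: L0/L1/L2 = -/CEHG/B → run C
t=18: L0/L1/L2 = -/CEHG/B → run C
t=19: L0/L1/L2 = -/CEHG/B → run C
t=20: L0/L1/L2 = -/CEHG/B → run C
t=21: L0/L1/L2 = -/EHG/BC → run E
t=22: L0/L1/L2 = -/EHG/BC → run E
t=23: L0/L1/L2 = -/HG/BC → run H
t=24: L0/L1/L2 = -/HG/BC → run H
t=25: L0/L1/L2 = -/HG/BC → run H
t=26: L0/L1/L2 = -/HG/BC → run H
t=27: L0/L1/L2 = -/G/BC → run G
t=28: L0/L1/L2 = -/G/BC → run G
t=29: L0/L1/L2 = -/G/BC → run G
t=30: L0/L1/L2 = -/-/BC → run B
t=31: L0/L1/L2 = -/-/BC → run B
t=32: L0/L1/L2 = -/-/C → run C
t=33: L0/L1/L2 = -/-/C → run C
t=34: (idle)
t=35: (idle)
t=36: (idle)
t=37: (idle)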